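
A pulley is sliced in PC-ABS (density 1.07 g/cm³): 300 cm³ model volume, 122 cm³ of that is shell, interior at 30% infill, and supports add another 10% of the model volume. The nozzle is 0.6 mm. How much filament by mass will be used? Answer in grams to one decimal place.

219.8 g

Volume inside the shell = 300 − 122, so 178 cm³.
Deposited infill = 0.30 × 178, so 53.4 cm³.
Support = 0.10 × 300, so 30 cm³.
Total extruded: 122 + 53.4 + 30 → 205.4 cm³.
Mass: 205.4 × 1.07 → 219.778 g.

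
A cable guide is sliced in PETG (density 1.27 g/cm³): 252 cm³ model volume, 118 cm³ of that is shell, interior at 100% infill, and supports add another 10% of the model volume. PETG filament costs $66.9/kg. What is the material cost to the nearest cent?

Infill region: 252 − 118 → 134 cm³.
Infill deposited = 1.00 × 134, so 134 cm³.
Support: 0.10 × 252 → 25.2 cm³.
Deposited volume = 118 + 134 + 25.2, so 277.2 cm³.
Mass = 277.2 × 1.27 = 352.044 g.
Cost = 352.044 g / 1000 × $66.9/kg = $23.55.

$23.55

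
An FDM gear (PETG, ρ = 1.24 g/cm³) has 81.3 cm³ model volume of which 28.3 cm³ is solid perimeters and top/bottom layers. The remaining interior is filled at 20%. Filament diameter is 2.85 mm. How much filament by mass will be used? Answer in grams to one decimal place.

Infill region = 81.3 − 28.3 = 53 cm³.
Deposited infill = 0.20 × 53, so 10.6 cm³.
Total extruded: 28.3 + 10.6 → 38.9 cm³.
Mass = 38.9 × 1.24 = 48.236 g.

48.2 g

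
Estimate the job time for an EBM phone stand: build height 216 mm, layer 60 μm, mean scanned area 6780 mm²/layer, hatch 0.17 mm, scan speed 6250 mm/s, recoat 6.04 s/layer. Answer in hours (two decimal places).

Layer count = ceil(216 / 0.06) = 3600.
Per-layer scan distance = 6780 / 0.17, so 39882.4 mm.
Beam time per layer = 39882.4 / 6250 = 6.3812 s.
Per-layer time = 6.3812 + 6.04 = 12.4212 s.
Build time = 3600 × 12.4212 = 44716.32 s = 12.42 hours.

12.42 hours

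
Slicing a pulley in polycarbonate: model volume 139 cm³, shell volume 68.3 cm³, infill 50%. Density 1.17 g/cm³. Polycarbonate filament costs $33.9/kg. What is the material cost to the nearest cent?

Interior volume = 139 − 68.3, so 70.7 cm³.
Infill deposited = 0.50 × 70.7 = 35.35 cm³.
Total printed volume: 68.3 + 35.35 → 103.65 cm³.
Mass = 103.65 × 1.17 = 121.2705 g.
Cost = 121.2705 g / 1000 × $33.9/kg = $4.11.

$4.11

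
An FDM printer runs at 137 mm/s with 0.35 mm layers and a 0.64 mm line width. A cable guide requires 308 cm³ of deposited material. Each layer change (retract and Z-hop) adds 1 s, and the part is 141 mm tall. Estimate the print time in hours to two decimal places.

Bead cross-section = 0.35 × 0.64 = 0.224 mm².
Path length: 308000 mm³ / 0.224 mm² → 1375000 mm.
Extrusion time = 1375000 / 137 = 10036.5 s.
Number of layers: 141 / 0.35 → 403 (rounded up).
Non-print overhead = 403 × 1, so 403 s.
Total = 10036.5 + 403 = 10439.5 s = 2.90 hours.

2.90 hours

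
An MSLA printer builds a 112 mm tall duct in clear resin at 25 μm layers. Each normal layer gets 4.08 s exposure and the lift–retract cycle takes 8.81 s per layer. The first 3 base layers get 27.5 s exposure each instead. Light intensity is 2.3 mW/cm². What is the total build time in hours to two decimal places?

16.06 hours

Number of layers: 112 / 0.025 → 4480 (rounded up).
Base layers = 3 × (27.5 + 8.81), so 108.93 s.
Normal layers: 4477 × (4.08 + 8.81) → 57708.53 s.
Total = 108.93 + 57708.53 = 57817.46 s = 16.06 hours.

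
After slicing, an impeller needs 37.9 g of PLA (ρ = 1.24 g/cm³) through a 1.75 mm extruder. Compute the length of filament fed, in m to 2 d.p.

12.71 m

Volume = 37.9 g / 1.24 g·cm⁻³ = 30.5645 cm³ = 30564.5 mm³.
A = π r² = π × 0.875² = 2.4053 mm².
Length = 30564.5 / 2.4053 = 12707.15 mm = 12.71 m.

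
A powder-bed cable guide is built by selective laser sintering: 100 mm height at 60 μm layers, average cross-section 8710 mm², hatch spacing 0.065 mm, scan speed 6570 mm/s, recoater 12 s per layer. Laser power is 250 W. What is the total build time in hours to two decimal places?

15.00 hours

Layers = ⌈100/0.06⌉ = 1667.
Per-layer scan distance = 8710 / 0.065 = 134000 mm.
Per-layer scan time: 134000 / 6570 → 20.3957 s.
Layer cycle: 20.3957 + 12 → 32.3957 s.
Build time = 1667 × 32.3957 = 54003.6319 s = 15.00 hours.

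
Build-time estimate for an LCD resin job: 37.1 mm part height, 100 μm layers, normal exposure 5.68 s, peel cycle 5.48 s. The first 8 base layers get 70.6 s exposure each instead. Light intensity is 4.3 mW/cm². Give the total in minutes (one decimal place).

77.7 minutes

Layers = ⌈37.1/0.1⌉ = 371.
Base layers = 8 × (70.6 + 5.48) = 608.64 s.
Remaining layers: 363 × (5.68 + 5.48) → 4051.08 s.
Sum: 608.64 + 4051.08 = 4659.72 s → 77.7 minutes.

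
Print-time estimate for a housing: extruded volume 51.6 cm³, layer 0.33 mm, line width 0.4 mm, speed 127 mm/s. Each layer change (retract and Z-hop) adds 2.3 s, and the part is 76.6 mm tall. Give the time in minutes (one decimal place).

60.2 minutes

Bead cross-section = 0.33 × 0.4 = 0.132 mm².
Total extruded path = 51600/0.132 = 390909.1 mm.
Time extruding = 390909.1 / 127, so 3078 s.
Layer count = ceil(76.6 / 0.33) = 233.
Non-print overhead: 233 × 2.3 → 535.9 s.
Total = 3078 + 535.9 = 3613.9 s = 60.2 minutes.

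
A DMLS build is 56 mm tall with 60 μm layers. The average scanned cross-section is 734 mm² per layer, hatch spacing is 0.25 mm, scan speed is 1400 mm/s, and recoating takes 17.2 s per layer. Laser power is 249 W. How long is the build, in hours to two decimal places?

Layers = ⌈56/0.06⌉ = 934.
Hatch length per layer: 734 / 0.25 → 2936 mm.
Per-layer scan time = 2936 / 1400, so 2.0971 s.
Layer cycle = 2.0971 + 17.2 = 19.2971 s.
Build time = 934 × 19.2971 = 18023.4914 s = 5.01 hours.

5.01 hours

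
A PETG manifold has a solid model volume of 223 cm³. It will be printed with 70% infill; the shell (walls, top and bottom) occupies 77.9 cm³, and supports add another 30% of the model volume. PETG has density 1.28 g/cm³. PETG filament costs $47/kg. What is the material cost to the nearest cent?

Infill region: 223 − 77.9 → 145.1 cm³.
Deposited infill = 0.70 × 145.1 = 101.57 cm³.
Support: 0.30 × 223 → 66.9 cm³.
Total extruded: 77.9 + 101.57 + 66.9 → 246.37 cm³.
Mass = 246.37 × 1.28, so 315.3536 g.
At $47/kg: 315.3536/1000 × 47 = $14.82.

$14.82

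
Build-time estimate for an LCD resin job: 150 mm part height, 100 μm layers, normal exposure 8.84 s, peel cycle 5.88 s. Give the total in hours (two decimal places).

Layers = ⌈150/0.1⌉ = 1500.
Cycle time = 8.84 + 5.88 = 14.72 s.
Build time: 1500 × 14.72 s = 22080 s, i.e. 6.13 hours.

6.13 hours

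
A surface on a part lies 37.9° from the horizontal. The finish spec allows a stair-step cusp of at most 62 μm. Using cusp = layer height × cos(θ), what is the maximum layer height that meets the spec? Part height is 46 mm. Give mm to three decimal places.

t = h_c / cos θ = 0.062 / 0.7891 = 0.079 mm.

0.079 mm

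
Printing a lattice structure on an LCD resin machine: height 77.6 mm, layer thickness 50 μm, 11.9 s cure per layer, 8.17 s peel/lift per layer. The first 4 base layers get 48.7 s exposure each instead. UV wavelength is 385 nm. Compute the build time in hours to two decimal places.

8.69 hours

Layers = ⌈77.6/0.05⌉ = 1552.
Base layers = 4 × (48.7 + 8.17), so 227.48 s.
Remaining layers = 1548 × (11.9 + 8.17), so 31068.36 s.
Total = 227.48 + 31068.36 = 31295.84 s = 8.69 hours.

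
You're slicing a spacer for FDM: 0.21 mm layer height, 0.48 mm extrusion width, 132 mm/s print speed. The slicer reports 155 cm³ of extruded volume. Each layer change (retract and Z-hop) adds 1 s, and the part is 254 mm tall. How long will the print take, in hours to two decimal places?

3.57 hours

Line area: 0.21 × 0.48 → 0.1008 mm².
Total extruded path = 155000/0.1008 = 1537698.4 mm.
Extrusion time = 1537698.4 / 132, so 11649.2 s.
Number of layers: 254 / 0.21 → 1210 (rounded up).
Z-hop total = 1210 × 1 = 1210 s.
Altogether 11649.2 + 1210 = 12859.2 s, i.e. 3.57 hours.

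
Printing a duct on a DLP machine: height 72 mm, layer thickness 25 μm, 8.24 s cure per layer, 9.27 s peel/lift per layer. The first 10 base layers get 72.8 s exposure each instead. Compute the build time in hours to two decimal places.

Layers = ⌈72/0.025⌉ = 2880.
Burn-in layers = 10 × (72.8 + 9.27), so 820.7 s.
Regular layers: 2870 × (8.24 + 9.27) → 50253.7 s.
Total = 820.7 + 50253.7 = 51074.4 s = 14.19 hours.

14.19 hours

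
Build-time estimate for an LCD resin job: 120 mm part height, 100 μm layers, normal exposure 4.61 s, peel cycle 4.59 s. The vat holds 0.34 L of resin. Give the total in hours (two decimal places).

Layer count = ceil(120 / 0.1) = 1200.
Each layer takes = 4.61 + 4.59 = 9.2 s.
Total = 1200 × 9.2 = 11040 s = 3.07 hours.

3.07 hours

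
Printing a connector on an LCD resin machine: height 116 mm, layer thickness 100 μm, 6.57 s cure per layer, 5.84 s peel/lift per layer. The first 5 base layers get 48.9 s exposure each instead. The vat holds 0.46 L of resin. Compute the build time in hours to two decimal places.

Layers = ⌈116/0.1⌉ = 1160.
Burn-in layers: 5 × (48.9 + 5.84) → 273.7 s.
Regular layers = 1155 × (6.57 + 5.84), so 14333.55 s.
Sum: 273.7 + 14333.55 = 14607.25 s → 4.06 hours.

4.06 hours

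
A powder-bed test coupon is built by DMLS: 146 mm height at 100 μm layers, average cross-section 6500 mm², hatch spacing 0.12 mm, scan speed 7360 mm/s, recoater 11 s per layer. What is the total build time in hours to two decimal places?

Layer count = ceil(146 / 0.1) = 1460.
Per-layer scan distance = 6500 / 0.12 = 54166.7 mm.
Laser time per layer = 54166.7 / 7360 = 7.3596 s.
Layer cycle = 7.3596 + 11 = 18.3596 s.
1460 layers × 18.3596 s/layer = 26805.016 s, i.e. 7.45 hours.

7.45 hours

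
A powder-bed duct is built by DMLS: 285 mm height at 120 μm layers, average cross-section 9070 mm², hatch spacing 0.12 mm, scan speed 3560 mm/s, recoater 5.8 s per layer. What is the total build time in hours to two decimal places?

Layer count = ceil(285 / 0.12) = 2375.
Per-layer scan distance = 9070 / 0.12 = 75583.3 mm.
Scan time per layer = 75583.3 / 3560 = 21.2313 s.
Layer cycle: 21.2313 + 5.8 → 27.0313 s.
Total: 2375 × 27.0313 s = 64199.3375 s → 17.83 hours.

17.83 hours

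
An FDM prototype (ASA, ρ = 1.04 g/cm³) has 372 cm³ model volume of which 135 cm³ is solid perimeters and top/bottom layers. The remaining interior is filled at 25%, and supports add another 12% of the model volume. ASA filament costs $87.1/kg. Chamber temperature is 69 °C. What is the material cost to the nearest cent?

$21.64

Infill region = 372 − 135 = 237 cm³.
Deposited infill = 0.25 × 237 = 59.25 cm³.
Support = 0.12 × 372, so 44.64 cm³.
Total printed volume = 135 + 59.25 + 44.64, so 238.89 cm³.
Mass = 238.89 × 1.04 = 248.4456 g.
At $87.1/kg: 248.4456/1000 × 87.1 = $21.64.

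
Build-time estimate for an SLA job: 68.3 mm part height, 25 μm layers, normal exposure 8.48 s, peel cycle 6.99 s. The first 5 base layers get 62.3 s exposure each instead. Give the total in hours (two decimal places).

Layer count = ceil(68.3 / 0.025) = 2732.
Base layers: 5 × (62.3 + 6.99) → 346.45 s.
Regular layers: 2727 × (8.48 + 6.99) → 42186.69 s.
Sum: 346.45 + 42186.69 = 42533.14 s → 11.81 hours.

11.81 hours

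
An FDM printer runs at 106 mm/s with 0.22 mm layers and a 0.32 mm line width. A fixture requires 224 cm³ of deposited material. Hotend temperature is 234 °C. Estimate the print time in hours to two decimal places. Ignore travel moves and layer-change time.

8.34 hours

Bead cross-section: 0.22 × 0.32 → 0.0704 mm².
Path length: 224000 mm³ / 0.0704 mm² → 3181818.2 mm.
Print-move time = 3181818.2 / 106 = 30017.2 s.
Converting: 30017.2 s = 8.34 hours.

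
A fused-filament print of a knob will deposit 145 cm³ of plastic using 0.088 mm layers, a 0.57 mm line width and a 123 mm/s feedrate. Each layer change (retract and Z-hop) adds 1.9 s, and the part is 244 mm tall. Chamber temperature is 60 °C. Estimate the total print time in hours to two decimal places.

7.99 hours

Extrusion cross-section: 0.088 × 0.57 → 0.05016 mm².
Path length: 145000 mm³ / 0.05016 mm² → 2890749.6 mm.
Print-move time = 2890749.6 / 123, so 23502 s.
Number of layers: 244 / 0.088 → 2773 (rounded up).
Z-hop total = 2773 × 1.9 = 5268.7 s.
Total = 23502 + 5268.7 = 28770.7 s = 7.99 hours.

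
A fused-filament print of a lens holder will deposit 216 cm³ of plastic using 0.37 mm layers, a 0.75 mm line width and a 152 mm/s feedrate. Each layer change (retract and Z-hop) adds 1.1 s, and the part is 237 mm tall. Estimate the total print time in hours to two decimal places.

1.62 hours

Line area = 0.37 × 0.75 = 0.2775 mm².
Path length: 216000 mm³ / 0.2775 mm² → 778378.4 mm.
Extrusion time: 778378.4 / 152 → 5120.9 s.
Layers = ⌈237/0.37⌉ = 641.
Non-print overhead: 641 × 1.1 → 705.1 s.
Altogether 5120.9 + 705.1 = 5826 s, i.e. 1.62 hours.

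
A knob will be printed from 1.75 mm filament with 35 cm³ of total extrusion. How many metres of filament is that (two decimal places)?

Cross-section of 1.75 mm filament: π·(1.75/2)² = 2.4053 mm².
Length = 35 cm³ / 2.4053 mm² = 35000 / 2.4053 = 14551.2 mm = 14.55 m.

14.55 m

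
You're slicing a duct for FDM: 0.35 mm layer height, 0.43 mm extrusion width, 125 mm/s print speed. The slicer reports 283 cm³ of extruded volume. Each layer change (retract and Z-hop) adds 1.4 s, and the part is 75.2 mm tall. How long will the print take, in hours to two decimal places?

Bead cross-section: 0.35 × 0.43 → 0.1505 mm².
Toolpath length = 283 cm³ / 0.1505 mm² = 283000 / 0.1505 = 1880398.7 mm.
Extrusion time: 1880398.7 / 125 → 15043.2 s.
Layers = ⌈75.2/0.35⌉ = 215.
Z-hop total: 215 × 1.4 → 301 s.
Total = 15043.2 + 301 = 15344.2 s = 4.26 hours.

4.26 hours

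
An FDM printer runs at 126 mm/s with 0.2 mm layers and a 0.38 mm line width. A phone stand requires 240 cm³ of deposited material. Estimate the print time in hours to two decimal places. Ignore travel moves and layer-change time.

Bead cross-section: 0.2 × 0.38 → 0.076 mm².
Toolpath length = 240 cm³ / 0.076 mm² = 240000 / 0.076 = 3157894.7 mm.
Print-move time = 3157894.7 / 126 = 25062.7 s.
25062.7 s = 6.96 hours.

6.96 hours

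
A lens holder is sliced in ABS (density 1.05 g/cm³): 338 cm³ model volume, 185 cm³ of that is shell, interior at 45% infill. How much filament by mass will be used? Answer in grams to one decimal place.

Infill region: 338 − 185 → 153 cm³.
Infill volume = 0.45 × 153 = 68.85 cm³.
Total extruded = 185 + 68.85 = 253.85 cm³.
Mass = 253.85 × 1.05, so 266.5425 g.

266.5 g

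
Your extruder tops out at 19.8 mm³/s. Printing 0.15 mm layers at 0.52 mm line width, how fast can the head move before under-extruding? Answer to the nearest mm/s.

254 mm/s

Extrusion cross-section: 0.15 × 0.52 → 0.078 mm².
v_max = Q/A = 19.8/0.078 = 253.85 mm/s → 254 mm/s.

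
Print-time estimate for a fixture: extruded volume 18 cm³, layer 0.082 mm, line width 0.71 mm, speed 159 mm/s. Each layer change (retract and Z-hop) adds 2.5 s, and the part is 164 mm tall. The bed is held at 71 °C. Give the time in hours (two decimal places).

Line area = 0.082 × 0.71 = 0.05822 mm².
Path length: 18000 mm³ / 0.05822 mm² → 309172.1 mm.
Extrusion time = 309172.1 / 159 = 1944.5 s.
Layers = ⌈164/0.082⌉ = 2000.
Non-print overhead = 2000 × 2.5, so 5000 s.
Altogether 1944.5 + 5000 = 6944.5 s, i.e. 1.93 hours.

1.93 hours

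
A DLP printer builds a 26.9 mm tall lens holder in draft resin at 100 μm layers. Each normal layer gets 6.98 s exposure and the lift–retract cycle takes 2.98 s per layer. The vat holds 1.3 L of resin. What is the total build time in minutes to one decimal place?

44.7 minutes

Layer count = ceil(26.9 / 0.1) = 269.
Each layer takes = 6.98 + 2.98, so 9.96 s.
Build time: 269 × 9.96 s = 2679.24 s, i.e. 44.7 minutes.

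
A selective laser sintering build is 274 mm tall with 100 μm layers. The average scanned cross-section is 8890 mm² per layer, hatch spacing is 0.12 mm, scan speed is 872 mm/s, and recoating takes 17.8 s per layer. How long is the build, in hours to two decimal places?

78.21 hours

Layers = ⌈274/0.1⌉ = 2740.
Per-layer scan distance = 8890 / 0.12, so 74083.3 mm.
Per-layer scan time = 74083.3 / 872, so 84.9579 s.
Time per layer = 84.9579 + 17.8, so 102.7579 s.
2740 layers × 102.7579 s/layer = 281556.646 s, i.e. 78.21 hours.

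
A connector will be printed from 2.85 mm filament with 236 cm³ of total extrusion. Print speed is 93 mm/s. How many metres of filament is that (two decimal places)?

36.99 m

Filament cross-section = π × (2.85/2)² = 6.3794 mm².
Length = 236 cm³ / 6.3794 mm² = 236000 / 6.3794 = 36994.07 mm = 36.99 m.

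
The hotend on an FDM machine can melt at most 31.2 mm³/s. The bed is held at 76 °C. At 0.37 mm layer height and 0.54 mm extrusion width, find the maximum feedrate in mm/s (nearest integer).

Bead cross-section = 0.37 × 0.54, so 0.1998 mm².
Max speed = 31.2 / 0.1998 = 156.16 ≈ 156 mm/s.

156 mm/s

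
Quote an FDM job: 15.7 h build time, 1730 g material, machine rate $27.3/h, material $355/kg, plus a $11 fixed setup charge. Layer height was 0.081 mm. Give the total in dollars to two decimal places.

$1053.76

Machine cost: 27.3 × 15.7 → $428.61.
Material cost = 355 × 1730/1000, so $614.15.
Total = 428.61 + 614.15 + 11 = $1053.76.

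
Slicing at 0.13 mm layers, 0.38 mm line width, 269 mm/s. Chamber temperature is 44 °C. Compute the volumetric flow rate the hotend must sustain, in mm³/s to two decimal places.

Extrusion cross-section = 0.13 × 0.38, so 0.0494 mm².
Q = v·A = 269 × 0.0494 = 13.29 mm³/s.

13.29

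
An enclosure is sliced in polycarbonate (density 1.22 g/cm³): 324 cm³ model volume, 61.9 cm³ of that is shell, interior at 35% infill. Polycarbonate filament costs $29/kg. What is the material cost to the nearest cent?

$5.44

Interior volume = 324 − 61.9 = 262.1 cm³.
Deposited infill = 0.35 × 262.1, so 91.735 cm³.
Deposited volume: 61.9 + 91.735 → 153.635 cm³.
Mass = 153.635 × 1.22, so 187.4347 g.
At $29/kg: 187.4347/1000 × 29 = $5.44.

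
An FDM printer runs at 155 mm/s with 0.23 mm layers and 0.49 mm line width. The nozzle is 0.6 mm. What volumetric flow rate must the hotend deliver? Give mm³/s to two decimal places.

A: 0.23 × 0.49 → 0.1127 mm².
Q = v·A = 155 × 0.1127 = 17.47 mm³/s.

17.47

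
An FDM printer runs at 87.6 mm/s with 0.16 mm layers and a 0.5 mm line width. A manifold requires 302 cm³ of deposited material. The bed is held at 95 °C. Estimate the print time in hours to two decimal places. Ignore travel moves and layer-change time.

Bead cross-section = 0.16 × 0.5, so 0.08 mm².
Path length: 302000 mm³ / 0.08 mm² → 3775000 mm.
Print-move time = 3775000 / 87.6 = 43093.6 s.
Converting: 43093.6 s = 11.97 hours.

11.97 hours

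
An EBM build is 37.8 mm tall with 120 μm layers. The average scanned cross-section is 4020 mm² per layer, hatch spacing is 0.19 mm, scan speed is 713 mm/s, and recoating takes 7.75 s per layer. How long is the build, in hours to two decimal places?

3.27 hours

Number of layers: 37.8 / 0.12 → 315 (rounded up).
Hatch length per layer = 4020 / 0.19, so 21157.9 mm.
Beam time per layer = 21157.9 / 713 = 29.6745 s.
Time per layer: 29.6745 + 7.75 → 37.4245 s.
Build time = 315 × 37.4245 = 11788.7175 s = 3.27 hours.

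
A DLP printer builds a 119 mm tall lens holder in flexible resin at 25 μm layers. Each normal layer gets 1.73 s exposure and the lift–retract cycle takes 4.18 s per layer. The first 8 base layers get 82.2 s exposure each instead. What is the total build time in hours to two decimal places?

7.99 hours

Layer count = ceil(119 / 0.025) = 4760.
Burn-in layers = 8 × (82.2 + 4.18), so 691.04 s.
Regular layers = 4752 × (1.73 + 4.18) = 28084.32 s.
Total = 691.04 + 28084.32 = 28775.36 s = 7.99 hours.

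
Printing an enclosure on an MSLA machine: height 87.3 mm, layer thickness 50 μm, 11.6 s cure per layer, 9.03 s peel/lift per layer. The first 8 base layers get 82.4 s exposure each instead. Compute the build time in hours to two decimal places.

Layers = ⌈87.3/0.05⌉ = 1746.
Bottom layers = 8 × (82.4 + 9.03) = 731.44 s.
Regular layers = 1738 × (11.6 + 9.03), so 35854.94 s.
Sum: 731.44 + 35854.94 = 36586.38 s → 10.16 hours.

10.16 hours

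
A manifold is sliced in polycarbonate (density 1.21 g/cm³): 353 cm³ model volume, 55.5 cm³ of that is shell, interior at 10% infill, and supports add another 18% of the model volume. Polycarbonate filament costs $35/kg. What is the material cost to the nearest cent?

$6.30

Interior volume: 353 − 55.5 → 297.5 cm³.
Deposited infill = 0.10 × 297.5, so 29.75 cm³.
Support: 0.18 × 353 → 63.54 cm³.
Deposited volume: 55.5 + 29.75 + 63.54 → 148.79 cm³.
Mass: 148.79 × 1.21 → 180.0359 g.
At $35/kg: 180.0359/1000 × 35 = $6.30.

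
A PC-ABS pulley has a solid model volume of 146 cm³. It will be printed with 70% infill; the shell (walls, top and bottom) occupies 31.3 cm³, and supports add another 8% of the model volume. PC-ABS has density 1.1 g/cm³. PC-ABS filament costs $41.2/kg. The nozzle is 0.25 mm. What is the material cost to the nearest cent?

$5.59

Interior volume = 146 − 31.3, so 114.7 cm³.
Infill volume: 0.70 × 114.7 → 80.29 cm³.
Support: 0.08 × 146 → 11.68 cm³.
Deposited volume: 31.3 + 80.29 + 11.68 → 123.27 cm³.
Mass: 123.27 × 1.1 → 135.597 g.
Cost = 135.597 g / 1000 × $41.2/kg = $5.59.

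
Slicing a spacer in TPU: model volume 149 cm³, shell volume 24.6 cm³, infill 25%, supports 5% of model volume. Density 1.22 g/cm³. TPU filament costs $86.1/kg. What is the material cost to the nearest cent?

$6.63

Volume inside the shell = 149 − 24.6 = 124.4 cm³.
Infill volume = 0.25 × 124.4, so 31.1 cm³.
Support = 0.05 × 149 = 7.45 cm³.
Deposited volume = 24.6 + 31.1 + 7.45, so 63.15 cm³.
Mass = 63.15 × 1.22 = 77.043 g.
At $86.1/kg: 77.043/1000 × 86.1 = $6.63.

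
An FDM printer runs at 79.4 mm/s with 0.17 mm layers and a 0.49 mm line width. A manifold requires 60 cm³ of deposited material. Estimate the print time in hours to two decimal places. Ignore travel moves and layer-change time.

2.52 hours

Line area = 0.17 × 0.49 = 0.0833 mm².
Toolpath length = 60 cm³ / 0.0833 mm² = 60000 / 0.0833 = 720288.1 mm.
Extrusion time = 720288.1 / 79.4 = 9071.6 s.
In the requested units: 9071.6 s = 2.52 hours.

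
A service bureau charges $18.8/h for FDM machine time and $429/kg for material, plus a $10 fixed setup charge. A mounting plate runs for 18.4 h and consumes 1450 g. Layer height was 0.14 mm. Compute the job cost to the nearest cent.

Machine cost = 18.8 × 18.4 = $345.92.
Material cost = 429 × 1450/1000 = $622.05.
Adding setup: 345.92 + 622.05 + 10 → $977.97.

$977.97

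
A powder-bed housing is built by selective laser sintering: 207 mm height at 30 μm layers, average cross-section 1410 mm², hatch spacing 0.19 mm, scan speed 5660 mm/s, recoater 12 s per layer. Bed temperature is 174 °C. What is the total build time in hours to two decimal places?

Number of layers: 207 / 0.03 → 6900 (rounded up).
Per-layer scan distance = 1410 / 0.19 = 7421.1 mm.
Per-layer scan time: 7421.1 / 5660 → 1.3111 s.
Per-layer time: 1.3111 + 12 → 13.3111 s.
Total: 6900 × 13.3111 s = 91846.59 s → 25.51 hours.

25.51 hours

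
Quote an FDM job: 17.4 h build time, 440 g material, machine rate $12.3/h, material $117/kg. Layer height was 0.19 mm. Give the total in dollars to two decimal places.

$265.50

Time charge = 12.3 × 17.4, so $214.02.
Material cost = 117 × 440/1000, so $51.48.
Job cost: 214.02 + 51.48 = $265.50.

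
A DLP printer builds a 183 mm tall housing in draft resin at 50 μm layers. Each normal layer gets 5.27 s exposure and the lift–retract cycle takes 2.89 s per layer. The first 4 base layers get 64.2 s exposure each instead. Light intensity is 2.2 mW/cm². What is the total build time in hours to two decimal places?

8.36 hours

Number of layers: 183 / 0.05 → 3660 (rounded up).
Base layers = 4 × (64.2 + 2.89) = 268.36 s.
Regular layers = 3656 × (5.27 + 2.89) = 29832.96 s.
Sum: 268.36 + 29832.96 = 30101.32 s → 8.36 hours.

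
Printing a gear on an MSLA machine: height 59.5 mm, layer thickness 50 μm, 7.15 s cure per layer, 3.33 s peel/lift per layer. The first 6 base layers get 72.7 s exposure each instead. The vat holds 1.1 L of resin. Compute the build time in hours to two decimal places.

Number of layers: 59.5 / 0.05 → 1190 (rounded up).
Bottom layers = 6 × (72.7 + 3.33), so 456.18 s.
Normal layers: 1184 × (7.15 + 3.33) → 12408.32 s.
Total = 456.18 + 12408.32 = 12864.5 s = 3.57 hours.

3.57 hours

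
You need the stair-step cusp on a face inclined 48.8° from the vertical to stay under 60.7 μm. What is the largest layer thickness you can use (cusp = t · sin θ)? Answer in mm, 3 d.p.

0.081 mm

Layer height = cusp / sin(48.8°) = 0.0607 / 0.7524 = 0.081 mm.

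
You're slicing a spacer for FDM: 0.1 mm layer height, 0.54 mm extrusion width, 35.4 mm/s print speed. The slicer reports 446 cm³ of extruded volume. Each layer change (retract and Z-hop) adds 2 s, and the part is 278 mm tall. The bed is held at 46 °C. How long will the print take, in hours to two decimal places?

Bead cross-section = 0.1 × 0.54, so 0.054 mm².
Total extruded path = 446000/0.054 = 8259259.3 mm.
Time extruding: 8259259.3 / 35.4 → 233312.4 s.
Layers = ⌈278/0.1⌉ = 2780.
Layer-change overhead = 2780 × 2, so 5560 s.
Total = 233312.4 + 5560 = 238872.4 s = 66.35 hours.

66.35 hours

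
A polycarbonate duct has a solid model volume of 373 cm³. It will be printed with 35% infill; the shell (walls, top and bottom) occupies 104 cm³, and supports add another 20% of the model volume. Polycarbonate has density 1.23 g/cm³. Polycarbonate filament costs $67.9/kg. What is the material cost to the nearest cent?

$22.78

Interior volume = 373 − 104 = 269 cm³.
Infill volume = 0.35 × 269 = 94.15 cm³.
Support = 0.20 × 373 = 74.6 cm³.
Total extruded: 104 + 94.15 + 74.6 → 272.75 cm³.
Mass: 272.75 × 1.23 → 335.4825 g.
Cost = 335.4825 g / 1000 × $67.9/kg = $22.78.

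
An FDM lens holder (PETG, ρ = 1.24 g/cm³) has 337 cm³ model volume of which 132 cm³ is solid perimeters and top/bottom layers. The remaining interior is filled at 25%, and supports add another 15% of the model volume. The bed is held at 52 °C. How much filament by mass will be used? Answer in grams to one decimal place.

Volume inside the shell = 337 − 132, so 205 cm³.
Deposited infill = 0.25 × 205, so 51.25 cm³.
Support = 0.15 × 337 = 50.55 cm³.
Total extruded = 132 + 51.25 + 50.55, so 233.8 cm³.
Mass: 233.8 × 1.24 → 289.912 g.

289.9 g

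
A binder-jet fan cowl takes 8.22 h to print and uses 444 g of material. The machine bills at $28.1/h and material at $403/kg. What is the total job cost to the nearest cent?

Machine-time cost = 28.1 × 8.22 = $230.982.
Material charge = 403 × 444/1000, so $178.932.
Total = 230.982 + 178.932 = 409.914 ≈ $409.91.

$409.91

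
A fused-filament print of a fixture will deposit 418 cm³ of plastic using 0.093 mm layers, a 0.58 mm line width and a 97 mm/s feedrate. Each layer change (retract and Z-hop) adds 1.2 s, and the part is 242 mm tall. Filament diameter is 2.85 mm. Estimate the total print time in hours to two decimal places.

23.06 hours

Extrusion cross-section = 0.093 × 0.58 = 0.05394 mm².
Path length: 418000 mm³ / 0.05394 mm² → 7749351.1 mm.
Time extruding = 7749351.1 / 97, so 79890.2 s.
Layer count = ceil(242 / 0.093) = 2603.
Non-print overhead = 2603 × 1.2, so 3123.6 s.
Total = 79890.2 + 3123.6 = 83013.8 s = 23.06 hours.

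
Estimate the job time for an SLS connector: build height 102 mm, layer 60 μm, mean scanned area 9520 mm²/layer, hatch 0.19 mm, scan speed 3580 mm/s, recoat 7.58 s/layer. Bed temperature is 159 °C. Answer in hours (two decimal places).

Number of layers: 102 / 0.06 → 1700 (rounded up).
Scan path per layer = 9520 / 0.19 = 50105.3 mm.
Scan time per layer = 50105.3 / 3580 = 13.9959 s.
Time per layer: 13.9959 + 7.58 → 21.5759 s.
Build time = 1700 × 21.5759 = 36679.03 s = 10.19 hours.

10.19 hours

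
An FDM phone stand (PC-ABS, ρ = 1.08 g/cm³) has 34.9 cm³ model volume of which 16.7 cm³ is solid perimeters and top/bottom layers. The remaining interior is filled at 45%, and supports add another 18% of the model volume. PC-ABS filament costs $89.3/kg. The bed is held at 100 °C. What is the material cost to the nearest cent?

$3.01

Infill region: 34.9 − 16.7 → 18.2 cm³.
Infill volume: 0.45 × 18.2 → 8.19 cm³.
Support = 0.18 × 34.9, so 6.282 cm³.
Deposited volume = 16.7 + 8.19 + 6.282 = 31.172 cm³.
Mass = 31.172 × 1.08 = 33.66576 g.
Cost = 33.66576 g / 1000 × $89.3/kg = $3.01.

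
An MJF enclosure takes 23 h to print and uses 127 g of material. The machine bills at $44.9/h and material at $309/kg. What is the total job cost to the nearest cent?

$1071.94

Machine-time cost = 44.9 × 23, so $1032.70.
Feedstock cost = 309 × 127/1000, so $39.243.
Total = 1032.70 + 39.243 = 1071.943 ≈ $1071.94.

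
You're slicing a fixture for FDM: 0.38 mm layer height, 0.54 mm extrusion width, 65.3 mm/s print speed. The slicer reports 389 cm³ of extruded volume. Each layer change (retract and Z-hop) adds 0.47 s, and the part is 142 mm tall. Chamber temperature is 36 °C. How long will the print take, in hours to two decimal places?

Line area: 0.38 × 0.54 → 0.2052 mm².
Path length: 389000 mm³ / 0.2052 mm² → 1895711.5 mm.
Print-move time = 1895711.5 / 65.3 = 29030.8 s.
Number of layers: 142 / 0.38 → 374 (rounded up).
Layer-change overhead: 374 × 0.47 → 175.78 s.
Total = 29030.8 + 175.78 = 29206.58 s = 8.11 hours.

8.11 hours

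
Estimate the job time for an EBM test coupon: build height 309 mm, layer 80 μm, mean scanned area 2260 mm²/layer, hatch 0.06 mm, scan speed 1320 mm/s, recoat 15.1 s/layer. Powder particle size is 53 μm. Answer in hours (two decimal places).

Layers = ⌈309/0.08⌉ = 3863.
Per-layer scan distance = 2260 / 0.06, so 37666.7 mm.
Per-layer scan time = 37666.7 / 1320 = 28.5354 s.
Layer cycle = 28.5354 + 15.1, so 43.6354 s.
Build time = 3863 × 43.6354 = 168563.5502 s = 46.82 hours.

46.82 hours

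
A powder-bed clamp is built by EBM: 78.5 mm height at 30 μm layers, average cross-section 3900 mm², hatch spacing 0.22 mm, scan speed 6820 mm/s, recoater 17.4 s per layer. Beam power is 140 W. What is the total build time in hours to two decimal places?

14.54 hours

Layer count = ceil(78.5 / 0.03) = 2617.
Hatch length per layer: 3900 / 0.22 → 17727.3 mm.
Per-layer scan time: 17727.3 / 6820 → 2.5993 s.
Layer cycle = 2.5993 + 17.4, so 19.9993 s.
2617 layers × 19.9993 s/layer = 52338.1681 s, i.e. 14.54 hours.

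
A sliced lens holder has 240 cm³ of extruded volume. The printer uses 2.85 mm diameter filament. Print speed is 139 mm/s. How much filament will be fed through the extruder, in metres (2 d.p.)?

Cross-section of 2.85 mm filament: π·(2.85/2)² = 6.3794 mm².
L = 240000 mm³ / 6.3794 mm² = 37621.09 mm, i.e. 37.62 m.

37.62 m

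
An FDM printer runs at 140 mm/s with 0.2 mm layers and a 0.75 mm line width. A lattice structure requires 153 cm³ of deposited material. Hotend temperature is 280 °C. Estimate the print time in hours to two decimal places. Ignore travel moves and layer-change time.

2.02 hours

Bead cross-section: 0.2 × 0.75 → 0.15 mm².
Toolpath length = 153 cm³ / 0.15 mm² = 153000 / 0.15 = 1020000 mm.
Time extruding: 1020000 / 140 → 7285.7 s.
In the requested units: 7285.7 s = 2.02 hours.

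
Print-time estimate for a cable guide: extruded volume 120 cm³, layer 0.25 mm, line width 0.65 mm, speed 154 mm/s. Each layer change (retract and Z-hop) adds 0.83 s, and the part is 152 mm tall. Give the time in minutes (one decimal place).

88.3 minutes

Bead cross-section = 0.25 × 0.65 = 0.1625 mm².
Total extruded path = 120000/0.1625 = 738461.5 mm.
Extrusion time = 738461.5 / 154 = 4795.2 s.
Number of layers: 152 / 0.25 → 608 (rounded up).
Z-hop total: 608 × 0.83 → 504.64 s.
Total = 4795.2 + 504.64 = 5299.84 s = 88.3 minutes.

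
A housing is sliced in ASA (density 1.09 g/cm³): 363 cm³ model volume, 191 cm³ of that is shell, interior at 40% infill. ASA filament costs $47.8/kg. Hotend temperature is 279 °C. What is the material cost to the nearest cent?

$13.54

Volume inside the shell = 363 − 191, so 172 cm³.
Deposited infill = 0.40 × 172, so 68.8 cm³.
Deposited volume = 191 + 68.8, so 259.8 cm³.
Mass = 259.8 × 1.09, so 283.182 g.
Cost = 283.182 g / 1000 × $47.8/kg = $13.54.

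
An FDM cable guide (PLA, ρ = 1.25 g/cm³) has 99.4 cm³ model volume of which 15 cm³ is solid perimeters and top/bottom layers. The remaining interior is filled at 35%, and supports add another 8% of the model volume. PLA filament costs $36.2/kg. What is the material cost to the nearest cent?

Infill region: 99.4 − 15 → 84.4 cm³.
Infill volume: 0.35 × 84.4 → 29.54 cm³.
Support = 0.08 × 99.4 = 7.952 cm³.
Deposited volume = 15 + 29.54 + 7.952, so 52.492 cm³.
Mass = 52.492 × 1.25 = 65.615 g.
Cost = 65.615 g / 1000 × $36.2/kg = $2.38.

$2.38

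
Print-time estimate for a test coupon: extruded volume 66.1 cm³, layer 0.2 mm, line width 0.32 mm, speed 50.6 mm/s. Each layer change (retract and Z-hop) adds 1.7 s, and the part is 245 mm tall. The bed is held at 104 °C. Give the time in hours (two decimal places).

Line area: 0.2 × 0.32 → 0.064 mm².
Toolpath length = 66.1 cm³ / 0.064 mm² = 66100 / 0.064 = 1032812.5 mm.
Time extruding: 1032812.5 / 50.6 → 20411.3 s.
Number of layers: 245 / 0.2 → 1225 (rounded up).
Layer-change overhead = 1225 × 1.7, so 2082.5 s.
Altogether 20411.3 + 2082.5 = 22493.8 s, i.e. 6.25 hours.

6.25 hours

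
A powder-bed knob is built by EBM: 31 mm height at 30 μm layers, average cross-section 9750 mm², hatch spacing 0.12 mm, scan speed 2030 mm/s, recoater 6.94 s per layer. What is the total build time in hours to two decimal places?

13.49 hours

Layers = ⌈31/0.03⌉ = 1034.
Per-layer scan distance = 9750 / 0.12, so 81250 mm.
Scan time per layer = 81250 / 2030, so 40.0246 s.
Layer cycle = 40.0246 + 6.94 = 46.9646 s.
1034 layers × 46.9646 s/layer = 48561.3964 s, i.e. 13.49 hours.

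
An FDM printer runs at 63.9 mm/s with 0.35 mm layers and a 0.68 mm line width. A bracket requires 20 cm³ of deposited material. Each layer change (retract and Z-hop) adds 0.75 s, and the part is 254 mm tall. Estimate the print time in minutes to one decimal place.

Line area = 0.35 × 0.68, so 0.238 mm².
Toolpath length = 20 cm³ / 0.238 mm² = 20000 / 0.238 = 84033.6 mm.
Print-move time = 84033.6 / 63.9, so 1315.1 s.
Number of layers: 254 / 0.35 → 726 (rounded up).
Z-hop total: 726 × 0.75 → 544.5 s.
Altogether 1315.1 + 544.5 = 1859.6 s, i.e. 31.0 minutes.

31.0 minutes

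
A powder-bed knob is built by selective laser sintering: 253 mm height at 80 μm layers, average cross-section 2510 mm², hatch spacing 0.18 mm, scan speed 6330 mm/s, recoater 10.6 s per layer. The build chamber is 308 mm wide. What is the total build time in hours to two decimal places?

Number of layers: 253 / 0.08 → 3163 (rounded up).
Scan path per layer: 2510 / 0.18 → 13944.4 mm.
Scan time per layer: 13944.4 / 6330 → 2.2029 s.
Time per layer = 2.2029 + 10.6 = 12.8029 s.
Build time = 3163 × 12.8029 = 40495.5727 s = 11.25 hours.

11.25 hours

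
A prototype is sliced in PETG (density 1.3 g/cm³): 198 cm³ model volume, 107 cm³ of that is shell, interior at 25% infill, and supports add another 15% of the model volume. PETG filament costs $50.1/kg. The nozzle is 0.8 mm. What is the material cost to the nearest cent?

Infill region = 198 − 107 = 91 cm³.
Deposited infill = 0.25 × 91 = 22.75 cm³.
Support = 0.15 × 198, so 29.7 cm³.
Deposited volume = 107 + 22.75 + 29.7, so 159.45 cm³.
Mass = 159.45 × 1.3, so 207.285 g.
At $50.1/kg: 207.285/1000 × 50.1 = $10.38.

$10.38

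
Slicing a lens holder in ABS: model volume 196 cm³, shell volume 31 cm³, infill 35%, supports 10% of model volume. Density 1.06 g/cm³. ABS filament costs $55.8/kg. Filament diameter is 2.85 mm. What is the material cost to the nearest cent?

Infill region = 196 − 31 = 165 cm³.
Infill volume = 0.35 × 165 = 57.75 cm³.
Support = 0.10 × 196, so 19.6 cm³.
Total extruded: 31 + 57.75 + 19.6 → 108.35 cm³.
Mass = 108.35 × 1.06, so 114.851 g.
Cost = 114.851 g / 1000 × $55.8/kg = $6.41.

$6.41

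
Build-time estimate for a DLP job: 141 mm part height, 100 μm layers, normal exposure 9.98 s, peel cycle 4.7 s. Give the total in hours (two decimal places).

5.75 hours

Number of layers: 141 / 0.1 → 1410 (rounded up).
Cycle time = 9.98 + 4.7, so 14.68 s.
Build time: 1410 × 14.68 s = 20698.8 s, i.e. 5.75 hours.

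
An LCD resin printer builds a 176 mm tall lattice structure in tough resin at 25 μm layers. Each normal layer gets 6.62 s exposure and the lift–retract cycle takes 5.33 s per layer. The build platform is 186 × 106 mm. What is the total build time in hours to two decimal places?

Layers = ⌈176/0.025⌉ = 7040.
Each layer takes = 6.62 + 5.33 = 11.95 s.
Build time: 7040 × 11.95 s = 84128 s, i.e. 23.37 hours.

23.37 hours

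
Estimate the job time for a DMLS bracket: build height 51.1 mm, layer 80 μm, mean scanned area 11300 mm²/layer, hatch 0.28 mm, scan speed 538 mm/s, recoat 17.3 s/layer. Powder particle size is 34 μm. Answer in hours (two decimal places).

16.39 hours

Number of layers: 51.1 / 0.08 → 639 (rounded up).
Hatch length per layer = 11300 / 0.28 = 40357.1 mm.
Scan time per layer = 40357.1 / 538, so 75.0132 s.
Time per layer = 75.0132 + 17.3, so 92.3132 s.
Total: 639 × 92.3132 s = 58988.1348 s → 16.39 hours.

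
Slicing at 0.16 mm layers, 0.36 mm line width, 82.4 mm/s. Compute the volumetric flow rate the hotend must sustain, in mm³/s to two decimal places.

4.75

Extrusion cross-section = 0.16 × 0.36 = 0.0576 mm².
Volumetric flow = 82.4 × 0.0576 = 4.75 mm³/s.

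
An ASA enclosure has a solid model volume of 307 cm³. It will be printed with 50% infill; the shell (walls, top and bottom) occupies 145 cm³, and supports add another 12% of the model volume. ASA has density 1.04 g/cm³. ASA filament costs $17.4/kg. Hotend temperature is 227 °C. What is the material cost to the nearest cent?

Infill region = 307 − 145 = 162 cm³.
Infill volume = 0.50 × 162 = 81 cm³.
Support = 0.12 × 307, so 36.84 cm³.
Deposited volume = 145 + 81 + 36.84, so 262.84 cm³.
Mass = 262.84 × 1.04 = 273.3536 g.
At $17.4/kg: 273.3536/1000 × 17.4 = $4.76.

$4.76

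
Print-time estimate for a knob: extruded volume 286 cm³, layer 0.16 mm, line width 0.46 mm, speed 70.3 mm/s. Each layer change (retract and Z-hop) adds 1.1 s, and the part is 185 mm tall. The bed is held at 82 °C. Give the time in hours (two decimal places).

Extrusion cross-section = 0.16 × 0.46 = 0.0736 mm².
Path length: 286000 mm³ / 0.0736 mm² → 3885869.6 mm.
Extrusion time = 3885869.6 / 70.3, so 55275.5 s.
Number of layers: 185 / 0.16 → 1157 (rounded up).
Z-hop total: 1157 × 1.1 → 1272.7 s.
Altogether 55275.5 + 1272.7 = 56548.2 s, i.e. 15.71 hours.

15.71 hours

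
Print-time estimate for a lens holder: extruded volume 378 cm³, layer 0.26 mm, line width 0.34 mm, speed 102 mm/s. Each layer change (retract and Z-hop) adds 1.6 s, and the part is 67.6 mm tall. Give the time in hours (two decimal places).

Extrusion cross-section = 0.26 × 0.34 = 0.0884 mm².
Path length: 378000 mm³ / 0.0884 mm² → 4276018.1 mm.
Extrusion time: 4276018.1 / 102 → 41921.7 s.
Layers = ⌈67.6/0.26⌉ = 260.
Z-hop total = 260 × 1.6, so 416 s.
Altogether 41921.7 + 416 = 42337.7 s, i.e. 11.76 hours.

11.76 hours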